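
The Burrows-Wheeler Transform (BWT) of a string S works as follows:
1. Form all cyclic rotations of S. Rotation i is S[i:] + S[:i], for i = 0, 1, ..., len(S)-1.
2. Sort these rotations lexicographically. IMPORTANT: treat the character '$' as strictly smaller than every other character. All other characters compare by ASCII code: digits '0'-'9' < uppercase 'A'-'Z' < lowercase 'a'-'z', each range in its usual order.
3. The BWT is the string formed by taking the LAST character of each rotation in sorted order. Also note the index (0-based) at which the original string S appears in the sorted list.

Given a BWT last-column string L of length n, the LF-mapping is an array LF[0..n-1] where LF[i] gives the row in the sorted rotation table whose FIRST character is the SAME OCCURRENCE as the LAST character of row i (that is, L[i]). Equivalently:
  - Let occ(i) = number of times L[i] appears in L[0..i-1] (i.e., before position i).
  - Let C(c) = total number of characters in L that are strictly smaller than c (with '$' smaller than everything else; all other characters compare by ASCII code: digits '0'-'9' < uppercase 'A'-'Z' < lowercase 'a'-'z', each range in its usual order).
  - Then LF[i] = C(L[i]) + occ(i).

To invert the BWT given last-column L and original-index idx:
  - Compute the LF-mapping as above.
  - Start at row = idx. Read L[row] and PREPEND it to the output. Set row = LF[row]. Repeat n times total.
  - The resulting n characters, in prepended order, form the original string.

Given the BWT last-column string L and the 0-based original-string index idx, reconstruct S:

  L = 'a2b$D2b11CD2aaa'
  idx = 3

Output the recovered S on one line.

LF mapping: 9 3 13 0 7 4 14 1 2 6 8 5 10 11 12
Walk LF starting at row 3, prepending L[row]:
  step 1: row=3, L[3]='$', prepend. Next row=LF[3]=0
  step 2: row=0, L[0]='a', prepend. Next row=LF[0]=9
  step 3: row=9, L[9]='C', prepend. Next row=LF[9]=6
  step 4: row=6, L[6]='b', prepend. Next row=LF[6]=14
  step 5: row=14, L[14]='a', prepend. Next row=LF[14]=12
  step 6: row=12, L[12]='a', prepend. Next row=LF[12]=10
  step 7: row=10, L[10]='D', prepend. Next row=LF[10]=8
  step 8: row=8, L[8]='1', prepend. Next row=LF[8]=2
  step 9: row=2, L[2]='b', prepend. Next row=LF[2]=13
  step 10: row=13, L[13]='a', prepend. Next row=LF[13]=11
  step 11: row=11, L[11]='2', prepend. Next row=LF[11]=5
  step 12: row=5, L[5]='2', prepend. Next row=LF[5]=4
  step 13: row=4, L[4]='D', prepend. Next row=LF[4]=7
  step 14: row=7, L[7]='1', prepend. Next row=LF[7]=1
  step 15: row=1, L[1]='2', prepend. Next row=LF[1]=3
Reversed output: 21D22ab1DaabCa$

Answer: 21D22ab1DaabCa$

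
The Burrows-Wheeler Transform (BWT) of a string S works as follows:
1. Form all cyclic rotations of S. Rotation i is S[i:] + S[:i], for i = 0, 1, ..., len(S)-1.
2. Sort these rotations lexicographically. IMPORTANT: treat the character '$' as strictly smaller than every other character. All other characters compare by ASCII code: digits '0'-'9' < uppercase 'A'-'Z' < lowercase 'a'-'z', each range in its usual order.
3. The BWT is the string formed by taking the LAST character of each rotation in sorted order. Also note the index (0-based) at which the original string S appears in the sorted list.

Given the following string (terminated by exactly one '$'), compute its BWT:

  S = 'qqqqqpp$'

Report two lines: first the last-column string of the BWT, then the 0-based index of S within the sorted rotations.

All 8 rotations (rotation i = S[i:]+S[:i]):
  rot[0] = qqqqqpp$
  rot[1] = qqqqpp$q
  rot[2] = qqqpp$qq
  rot[3] = qqpp$qqq
  rot[4] = qpp$qqqq
  rot[5] = pp$qqqqq
  rot[6] = p$qqqqqp
  rot[7] = $qqqqqpp
Sorted (with $ < everything):
  sorted[0] = $qqqqqpp  (last char: 'p')
  sorted[1] = p$qqqqqp  (last char: 'p')
  sorted[2] = pp$qqqqq  (last char: 'q')
  sorted[3] = qpp$qqqq  (last char: 'q')
  sorted[4] = qqpp$qqq  (last char: 'q')
  sorted[5] = qqqpp$qq  (last char: 'q')
  sorted[6] = qqqqpp$q  (last char: 'q')
  sorted[7] = qqqqqpp$  (last char: '$')
Last column: ppqqqqq$
Original string S is at sorted index 7

Answer: ppqqqqq$
7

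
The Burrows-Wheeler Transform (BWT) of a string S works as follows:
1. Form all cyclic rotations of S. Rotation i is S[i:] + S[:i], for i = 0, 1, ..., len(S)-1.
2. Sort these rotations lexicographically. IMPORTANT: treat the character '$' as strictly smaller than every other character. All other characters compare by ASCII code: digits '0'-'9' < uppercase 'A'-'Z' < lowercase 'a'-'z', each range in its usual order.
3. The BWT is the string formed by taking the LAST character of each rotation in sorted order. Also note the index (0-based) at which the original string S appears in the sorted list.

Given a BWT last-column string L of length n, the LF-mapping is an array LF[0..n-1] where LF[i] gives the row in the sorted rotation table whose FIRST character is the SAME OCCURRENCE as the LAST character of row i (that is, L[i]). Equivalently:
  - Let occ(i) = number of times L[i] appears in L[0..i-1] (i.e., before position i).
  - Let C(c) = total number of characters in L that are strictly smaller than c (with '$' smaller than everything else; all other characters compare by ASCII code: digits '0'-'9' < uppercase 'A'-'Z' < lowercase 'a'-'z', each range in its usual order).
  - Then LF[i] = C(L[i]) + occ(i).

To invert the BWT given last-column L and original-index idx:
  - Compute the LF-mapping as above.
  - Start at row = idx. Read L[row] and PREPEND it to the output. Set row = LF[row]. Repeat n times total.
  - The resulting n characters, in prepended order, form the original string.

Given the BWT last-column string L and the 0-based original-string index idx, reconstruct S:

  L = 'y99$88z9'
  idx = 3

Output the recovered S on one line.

Answer: 98989zy$

Derivation:
LF mapping: 6 3 4 0 1 2 7 5
Walk LF starting at row 3, prepending L[row]:
  step 1: row=3, L[3]='$', prepend. Next row=LF[3]=0
  step 2: row=0, L[0]='y', prepend. Next row=LF[0]=6
  step 3: row=6, L[6]='z', prepend. Next row=LF[6]=7
  step 4: row=7, L[7]='9', prepend. Next row=LF[7]=5
  step 5: row=5, L[5]='8', prepend. Next row=LF[5]=2
  step 6: row=2, L[2]='9', prepend. Next row=LF[2]=4
  step 7: row=4, L[4]='8', prepend. Next row=LF[4]=1
  step 8: row=1, L[1]='9', prepend. Next row=LF[1]=3
Reversed output: 98989zy$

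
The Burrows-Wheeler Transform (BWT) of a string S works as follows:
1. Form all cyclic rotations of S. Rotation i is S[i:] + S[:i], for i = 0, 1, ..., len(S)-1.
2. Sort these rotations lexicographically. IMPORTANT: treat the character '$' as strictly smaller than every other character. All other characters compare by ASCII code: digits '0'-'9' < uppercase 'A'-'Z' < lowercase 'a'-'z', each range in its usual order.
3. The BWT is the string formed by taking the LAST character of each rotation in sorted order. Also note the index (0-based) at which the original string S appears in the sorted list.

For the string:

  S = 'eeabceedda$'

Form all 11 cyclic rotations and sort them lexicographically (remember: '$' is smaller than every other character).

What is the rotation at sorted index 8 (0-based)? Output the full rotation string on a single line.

Answer: edda$eeabce

Derivation:
All 11 rotations (rotation i = S[i:]+S[:i]):
  rot[0] = eeabceedda$
  rot[1] = eabceedda$e
  rot[2] = abceedda$ee
  rot[3] = bceedda$eea
  rot[4] = ceedda$eeab
  rot[5] = eedda$eeabc
  rot[6] = edda$eeabce
  rot[7] = dda$eeabcee
  rot[8] = da$eeabceed
  rot[9] = a$eeabceedd
  rot[10] = $eeabceedda
Sorted (with $ < everything):
  sorted[0] = $eeabceedda
  sorted[1] = a$eeabceedd
  sorted[2] = abceedda$ee
  sorted[3] = bceedda$eea
  sorted[4] = ceedda$eeab
  sorted[5] = da$eeabceed
  sorted[6] = dda$eeabcee
  sorted[7] = eabceedda$e
  sorted[8] = edda$eeabce
  sorted[9] = eeabceedda$
  sorted[10] = eedda$eeabc
sorted[8] = edda$eeabce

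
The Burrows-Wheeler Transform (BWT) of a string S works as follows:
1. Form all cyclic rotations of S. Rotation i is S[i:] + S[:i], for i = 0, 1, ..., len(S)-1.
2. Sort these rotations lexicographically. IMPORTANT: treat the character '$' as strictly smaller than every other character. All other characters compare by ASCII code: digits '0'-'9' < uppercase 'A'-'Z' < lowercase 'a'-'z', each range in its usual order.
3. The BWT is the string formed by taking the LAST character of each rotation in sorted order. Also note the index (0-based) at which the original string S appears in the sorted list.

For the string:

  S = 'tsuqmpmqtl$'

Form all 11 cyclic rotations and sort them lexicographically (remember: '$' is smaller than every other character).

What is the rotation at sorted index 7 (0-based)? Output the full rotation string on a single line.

Answer: suqmpmqtl$t

Derivation:
All 11 rotations (rotation i = S[i:]+S[:i]):
  rot[0] = tsuqmpmqtl$
  rot[1] = suqmpmqtl$t
  rot[2] = uqmpmqtl$ts
  rot[3] = qmpmqtl$tsu
  rot[4] = mpmqtl$tsuq
  rot[5] = pmqtl$tsuqm
  rot[6] = mqtl$tsuqmp
  rot[7] = qtl$tsuqmpm
  rot[8] = tl$tsuqmpmq
  rot[9] = l$tsuqmpmqt
  rot[10] = $tsuqmpmqtl
Sorted (with $ < everything):
  sorted[0] = $tsuqmpmqtl
  sorted[1] = l$tsuqmpmqt
  sorted[2] = mpmqtl$tsuq
  sorted[3] = mqtl$tsuqmp
  sorted[4] = pmqtl$tsuqm
  sorted[5] = qmpmqtl$tsu
  sorted[6] = qtl$tsuqmpm
  sorted[7] = suqmpmqtl$t
  sorted[8] = tl$tsuqmpmq
  sorted[9] = tsuqmpmqtl$
  sorted[10] = uqmpmqtl$ts
sorted[7] = suqmpmqtl$t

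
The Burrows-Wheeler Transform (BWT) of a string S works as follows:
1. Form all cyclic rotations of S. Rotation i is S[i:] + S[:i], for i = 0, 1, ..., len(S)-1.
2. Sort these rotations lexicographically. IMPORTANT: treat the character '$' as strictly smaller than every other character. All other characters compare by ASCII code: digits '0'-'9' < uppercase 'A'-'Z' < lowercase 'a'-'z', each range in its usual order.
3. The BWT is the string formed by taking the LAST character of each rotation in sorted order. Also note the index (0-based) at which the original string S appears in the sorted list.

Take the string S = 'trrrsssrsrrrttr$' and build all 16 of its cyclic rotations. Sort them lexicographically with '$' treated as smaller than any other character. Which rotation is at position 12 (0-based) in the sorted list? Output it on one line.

Answer: sssrsrrrttr$trrr

Derivation:
All 16 rotations (rotation i = S[i:]+S[:i]):
  rot[0] = trrrsssrsrrrttr$
  rot[1] = rrrsssrsrrrttr$t
  rot[2] = rrsssrsrrrttr$tr
  rot[3] = rsssrsrrrttr$trr
  rot[4] = sssrsrrrttr$trrr
  rot[5] = ssrsrrrttr$trrrs
  rot[6] = srsrrrttr$trrrss
  rot[7] = rsrrrttr$trrrsss
  rot[8] = srrrttr$trrrsssr
  rot[9] = rrrttr$trrrsssrs
  rot[10] = rrttr$trrrsssrsr
  rot[11] = rttr$trrrsssrsrr
  rot[12] = ttr$trrrsssrsrrr
  rot[13] = tr$trrrsssrsrrrt
  rot[14] = r$trrrsssrsrrrtt
  rot[15] = $trrrsssrsrrrttr
Sorted (with $ < everything):
  sorted[0] = $trrrsssrsrrrttr
  sorted[1] = r$trrrsssrsrrrtt
  sorted[2] = rrrsssrsrrrttr$t
  sorted[3] = rrrttr$trrrsssrs
  sorted[4] = rrsssrsrrrttr$tr
  sorted[5] = rrttr$trrrsssrsr
  sorted[6] = rsrrrttr$trrrsss
  sorted[7] = rsssrsrrrttr$trr
  sorted[8] = rttr$trrrsssrsrr
  sorted[9] = srrrttr$trrrsssr
  sorted[10] = srsrrrttr$trrrss
  sorted[11] = ssrsrrrttr$trrrs
  sorted[12] = sssrsrrrttr$trrr
  sorted[13] = tr$trrrsssrsrrrt
  sorted[14] = trrrsssrsrrrttr$
  sorted[15] = ttr$trrrsssrsrrr
sorted[12] = sssrsrrrttr$trrr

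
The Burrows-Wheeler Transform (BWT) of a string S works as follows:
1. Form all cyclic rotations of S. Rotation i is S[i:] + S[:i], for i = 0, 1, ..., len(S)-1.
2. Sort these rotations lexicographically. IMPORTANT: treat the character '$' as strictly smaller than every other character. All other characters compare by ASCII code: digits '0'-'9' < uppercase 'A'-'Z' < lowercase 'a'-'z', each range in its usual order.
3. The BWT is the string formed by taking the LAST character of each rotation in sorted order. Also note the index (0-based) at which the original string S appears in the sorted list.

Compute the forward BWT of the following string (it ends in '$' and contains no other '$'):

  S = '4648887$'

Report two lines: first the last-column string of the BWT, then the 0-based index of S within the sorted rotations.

Answer: 7$648884
1

Derivation:
All 8 rotations (rotation i = S[i:]+S[:i]):
  rot[0] = 4648887$
  rot[1] = 648887$4
  rot[2] = 48887$46
  rot[3] = 8887$464
  rot[4] = 887$4648
  rot[5] = 87$46488
  rot[6] = 7$464888
  rot[7] = $4648887
Sorted (with $ < everything):
  sorted[0] = $4648887  (last char: '7')
  sorted[1] = 4648887$  (last char: '$')
  sorted[2] = 48887$46  (last char: '6')
  sorted[3] = 648887$4  (last char: '4')
  sorted[4] = 7$464888  (last char: '8')
  sorted[5] = 87$46488  (last char: '8')
  sorted[6] = 887$4648  (last char: '8')
  sorted[7] = 8887$464  (last char: '4')
Last column: 7$648884
Original string S is at sorted index 1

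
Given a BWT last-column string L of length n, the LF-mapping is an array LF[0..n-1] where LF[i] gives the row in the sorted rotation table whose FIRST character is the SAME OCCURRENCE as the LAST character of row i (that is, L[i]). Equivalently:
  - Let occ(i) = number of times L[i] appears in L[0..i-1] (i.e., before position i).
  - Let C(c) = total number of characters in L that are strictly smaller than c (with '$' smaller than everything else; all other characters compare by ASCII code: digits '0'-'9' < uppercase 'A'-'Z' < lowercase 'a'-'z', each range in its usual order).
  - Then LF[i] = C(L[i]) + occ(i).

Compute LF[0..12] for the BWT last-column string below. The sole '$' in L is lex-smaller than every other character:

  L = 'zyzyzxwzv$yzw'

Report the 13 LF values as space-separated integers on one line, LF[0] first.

Answer: 8 5 9 6 10 4 2 11 1 0 7 12 3

Derivation:
Char counts: '$':1, 'v':1, 'w':2, 'x':1, 'y':3, 'z':5
C (first-col start): C('$')=0, C('v')=1, C('w')=2, C('x')=4, C('y')=5, C('z')=8
L[0]='z': occ=0, LF[0]=C('z')+0=8+0=8
L[1]='y': occ=0, LF[1]=C('y')+0=5+0=5
L[2]='z': occ=1, LF[2]=C('z')+1=8+1=9
L[3]='y': occ=1, LF[3]=C('y')+1=5+1=6
L[4]='z': occ=2, LF[4]=C('z')+2=8+2=10
L[5]='x': occ=0, LF[5]=C('x')+0=4+0=4
L[6]='w': occ=0, LF[6]=C('w')+0=2+0=2
L[7]='z': occ=3, LF[7]=C('z')+3=8+3=11
L[8]='v': occ=0, LF[8]=C('v')+0=1+0=1
L[9]='$': occ=0, LF[9]=C('$')+0=0+0=0
L[10]='y': occ=2, LF[10]=C('y')+2=5+2=7
L[11]='z': occ=4, LF[11]=C('z')+4=8+4=12
L[12]='w': occ=1, LF[12]=C('w')+1=2+1=3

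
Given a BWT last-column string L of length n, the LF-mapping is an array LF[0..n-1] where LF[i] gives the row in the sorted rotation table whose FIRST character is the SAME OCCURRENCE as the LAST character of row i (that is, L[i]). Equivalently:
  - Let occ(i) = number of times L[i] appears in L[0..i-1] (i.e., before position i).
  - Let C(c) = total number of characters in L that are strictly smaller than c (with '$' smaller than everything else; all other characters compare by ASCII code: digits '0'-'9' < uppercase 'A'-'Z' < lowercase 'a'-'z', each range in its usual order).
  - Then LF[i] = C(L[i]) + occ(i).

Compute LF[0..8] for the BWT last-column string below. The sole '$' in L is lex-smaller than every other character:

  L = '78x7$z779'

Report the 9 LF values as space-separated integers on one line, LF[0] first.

Answer: 1 5 7 2 0 8 3 4 6

Derivation:
Char counts: '$':1, '7':4, '8':1, '9':1, 'x':1, 'z':1
C (first-col start): C('$')=0, C('7')=1, C('8')=5, C('9')=6, C('x')=7, C('z')=8
L[0]='7': occ=0, LF[0]=C('7')+0=1+0=1
L[1]='8': occ=0, LF[1]=C('8')+0=5+0=5
L[2]='x': occ=0, LF[2]=C('x')+0=7+0=7
L[3]='7': occ=1, LF[3]=C('7')+1=1+1=2
L[4]='$': occ=0, LF[4]=C('$')+0=0+0=0
L[5]='z': occ=0, LF[5]=C('z')+0=8+0=8
L[6]='7': occ=2, LF[6]=C('7')+2=1+2=3
L[7]='7': occ=3, LF[7]=C('7')+3=1+3=4
L[8]='9': occ=0, LF[8]=C('9')+0=6+0=6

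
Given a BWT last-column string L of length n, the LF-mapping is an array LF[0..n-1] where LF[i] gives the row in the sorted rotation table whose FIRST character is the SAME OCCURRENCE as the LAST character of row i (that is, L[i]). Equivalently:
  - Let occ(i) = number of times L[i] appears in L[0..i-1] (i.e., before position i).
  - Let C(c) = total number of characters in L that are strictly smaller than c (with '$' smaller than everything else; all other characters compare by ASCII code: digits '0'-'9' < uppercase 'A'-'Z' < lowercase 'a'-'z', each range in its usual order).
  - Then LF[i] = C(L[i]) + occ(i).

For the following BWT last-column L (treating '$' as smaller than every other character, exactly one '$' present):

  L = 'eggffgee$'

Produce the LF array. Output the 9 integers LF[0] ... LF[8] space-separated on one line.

Answer: 1 6 7 4 5 8 2 3 0

Derivation:
Char counts: '$':1, 'e':3, 'f':2, 'g':3
C (first-col start): C('$')=0, C('e')=1, C('f')=4, C('g')=6
L[0]='e': occ=0, LF[0]=C('e')+0=1+0=1
L[1]='g': occ=0, LF[1]=C('g')+0=6+0=6
L[2]='g': occ=1, LF[2]=C('g')+1=6+1=7
L[3]='f': occ=0, LF[3]=C('f')+0=4+0=4
L[4]='f': occ=1, LF[4]=C('f')+1=4+1=5
L[5]='g': occ=2, LF[5]=C('g')+2=6+2=8
L[6]='e': occ=1, LF[6]=C('e')+1=1+1=2
L[7]='e': occ=2, LF[7]=C('e')+2=1+2=3
L[8]='$': occ=0, LF[8]=C('$')+0=0+0=0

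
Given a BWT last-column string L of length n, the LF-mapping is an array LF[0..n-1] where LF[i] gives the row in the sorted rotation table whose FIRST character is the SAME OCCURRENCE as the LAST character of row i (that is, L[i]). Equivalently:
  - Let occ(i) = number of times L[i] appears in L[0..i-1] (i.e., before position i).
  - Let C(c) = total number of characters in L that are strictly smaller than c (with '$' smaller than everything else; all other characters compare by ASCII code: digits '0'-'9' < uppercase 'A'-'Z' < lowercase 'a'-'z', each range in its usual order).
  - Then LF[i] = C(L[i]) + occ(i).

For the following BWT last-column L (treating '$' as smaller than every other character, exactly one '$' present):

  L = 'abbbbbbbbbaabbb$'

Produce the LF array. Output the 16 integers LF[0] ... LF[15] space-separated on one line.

Char counts: '$':1, 'a':3, 'b':12
C (first-col start): C('$')=0, C('a')=1, C('b')=4
L[0]='a': occ=0, LF[0]=C('a')+0=1+0=1
L[1]='b': occ=0, LF[1]=C('b')+0=4+0=4
L[2]='b': occ=1, LF[2]=C('b')+1=4+1=5
L[3]='b': occ=2, LF[3]=C('b')+2=4+2=6
L[4]='b': occ=3, LF[4]=C('b')+3=4+3=7
L[5]='b': occ=4, LF[5]=C('b')+4=4+4=8
L[6]='b': occ=5, LF[6]=C('b')+5=4+5=9
L[7]='b': occ=6, LF[7]=C('b')+6=4+6=10
L[8]='b': occ=7, LF[8]=C('b')+7=4+7=11
L[9]='b': occ=8, LF[9]=C('b')+8=4+8=12
L[10]='a': occ=1, LF[10]=C('a')+1=1+1=2
L[11]='a': occ=2, LF[11]=C('a')+2=1+2=3
L[12]='b': occ=9, LF[12]=C('b')+9=4+9=13
L[13]='b': occ=10, LF[13]=C('b')+10=4+10=14
L[14]='b': occ=11, LF[14]=C('b')+11=4+11=15
L[15]='$': occ=0, LF[15]=C('$')+0=0+0=0

Answer: 1 4 5 6 7 8 9 10 11 12 2 3 13 14 15 0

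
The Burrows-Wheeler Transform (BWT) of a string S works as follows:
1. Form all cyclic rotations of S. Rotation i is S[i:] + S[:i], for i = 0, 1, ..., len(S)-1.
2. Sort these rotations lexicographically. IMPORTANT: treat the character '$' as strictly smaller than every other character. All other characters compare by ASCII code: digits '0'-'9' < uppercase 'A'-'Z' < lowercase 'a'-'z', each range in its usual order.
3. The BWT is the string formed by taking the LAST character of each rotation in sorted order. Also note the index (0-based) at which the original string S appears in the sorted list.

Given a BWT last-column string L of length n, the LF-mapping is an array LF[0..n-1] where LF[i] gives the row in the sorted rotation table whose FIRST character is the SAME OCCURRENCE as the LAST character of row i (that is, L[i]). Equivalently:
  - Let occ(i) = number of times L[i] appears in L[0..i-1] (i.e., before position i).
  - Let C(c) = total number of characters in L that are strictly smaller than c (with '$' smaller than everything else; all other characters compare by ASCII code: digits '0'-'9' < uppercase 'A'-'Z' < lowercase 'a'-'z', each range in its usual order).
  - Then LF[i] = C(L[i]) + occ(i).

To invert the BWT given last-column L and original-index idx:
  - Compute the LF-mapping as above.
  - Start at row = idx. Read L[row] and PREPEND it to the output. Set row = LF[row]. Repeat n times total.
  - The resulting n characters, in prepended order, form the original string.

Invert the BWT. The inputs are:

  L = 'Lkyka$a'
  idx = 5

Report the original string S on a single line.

Answer: kayakL$

Derivation:
LF mapping: 1 4 6 5 2 0 3
Walk LF starting at row 5, prepending L[row]:
  step 1: row=5, L[5]='$', prepend. Next row=LF[5]=0
  step 2: row=0, L[0]='L', prepend. Next row=LF[0]=1
  step 3: row=1, L[1]='k', prepend. Next row=LF[1]=4
  step 4: row=4, L[4]='a', prepend. Next row=LF[4]=2
  step 5: row=2, L[2]='y', prepend. Next row=LF[2]=6
  step 6: row=6, L[6]='a', prepend. Next row=LF[6]=3
  step 7: row=3, L[3]='k', prepend. Next row=LF[3]=5
Reversed output: kayakL$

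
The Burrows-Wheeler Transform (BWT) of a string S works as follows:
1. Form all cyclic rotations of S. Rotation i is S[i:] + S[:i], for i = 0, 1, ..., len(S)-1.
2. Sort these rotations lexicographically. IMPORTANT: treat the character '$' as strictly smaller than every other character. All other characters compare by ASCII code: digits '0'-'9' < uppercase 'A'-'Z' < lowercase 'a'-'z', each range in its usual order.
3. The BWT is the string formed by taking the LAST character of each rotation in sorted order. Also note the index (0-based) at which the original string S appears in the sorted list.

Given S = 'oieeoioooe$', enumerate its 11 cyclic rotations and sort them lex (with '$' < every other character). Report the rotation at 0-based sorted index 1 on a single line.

Answer: e$oieeoiooo

Derivation:
All 11 rotations (rotation i = S[i:]+S[:i]):
  rot[0] = oieeoioooe$
  rot[1] = ieeoioooe$o
  rot[2] = eeoioooe$oi
  rot[3] = eoioooe$oie
  rot[4] = oioooe$oiee
  rot[5] = ioooe$oieeo
  rot[6] = oooe$oieeoi
  rot[7] = ooe$oieeoio
  rot[8] = oe$oieeoioo
  rot[9] = e$oieeoiooo
  rot[10] = $oieeoioooe
Sorted (with $ < everything):
  sorted[0] = $oieeoioooe
  sorted[1] = e$oieeoiooo
  sorted[2] = eeoioooe$oi
  sorted[3] = eoioooe$oie
  sorted[4] = ieeoioooe$o
  sorted[5] = ioooe$oieeo
  sorted[6] = oe$oieeoioo
  sorted[7] = oieeoioooe$
  sorted[8] = oioooe$oiee
  sorted[9] = ooe$oieeoio
  sorted[10] = oooe$oieeoi
sorted[1] = e$oieeoiooo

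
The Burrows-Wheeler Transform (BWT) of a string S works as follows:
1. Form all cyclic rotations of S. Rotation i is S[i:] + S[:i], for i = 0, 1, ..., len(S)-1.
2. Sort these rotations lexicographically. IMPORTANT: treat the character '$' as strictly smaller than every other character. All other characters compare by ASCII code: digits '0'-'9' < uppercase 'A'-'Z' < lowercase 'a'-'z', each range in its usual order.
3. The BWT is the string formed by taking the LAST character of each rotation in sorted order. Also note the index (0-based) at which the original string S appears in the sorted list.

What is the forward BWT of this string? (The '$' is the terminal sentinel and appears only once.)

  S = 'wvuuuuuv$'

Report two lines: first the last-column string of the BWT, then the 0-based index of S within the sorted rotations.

All 9 rotations (rotation i = S[i:]+S[:i]):
  rot[0] = wvuuuuuv$
  rot[1] = vuuuuuv$w
  rot[2] = uuuuuv$wv
  rot[3] = uuuuv$wvu
  rot[4] = uuuv$wvuu
  rot[5] = uuv$wvuuu
  rot[6] = uv$wvuuuu
  rot[7] = v$wvuuuuu
  rot[8] = $wvuuuuuv
Sorted (with $ < everything):
  sorted[0] = $wvuuuuuv  (last char: 'v')
  sorted[1] = uuuuuv$wv  (last char: 'v')
  sorted[2] = uuuuv$wvu  (last char: 'u')
  sorted[3] = uuuv$wvuu  (last char: 'u')
  sorted[4] = uuv$wvuuu  (last char: 'u')
  sorted[5] = uv$wvuuuu  (last char: 'u')
  sorted[6] = v$wvuuuuu  (last char: 'u')
  sorted[7] = vuuuuuv$w  (last char: 'w')
  sorted[8] = wvuuuuuv$  (last char: '$')
Last column: vvuuuuuw$
Original string S is at sorted index 8

Answer: vvuuuuuw$
8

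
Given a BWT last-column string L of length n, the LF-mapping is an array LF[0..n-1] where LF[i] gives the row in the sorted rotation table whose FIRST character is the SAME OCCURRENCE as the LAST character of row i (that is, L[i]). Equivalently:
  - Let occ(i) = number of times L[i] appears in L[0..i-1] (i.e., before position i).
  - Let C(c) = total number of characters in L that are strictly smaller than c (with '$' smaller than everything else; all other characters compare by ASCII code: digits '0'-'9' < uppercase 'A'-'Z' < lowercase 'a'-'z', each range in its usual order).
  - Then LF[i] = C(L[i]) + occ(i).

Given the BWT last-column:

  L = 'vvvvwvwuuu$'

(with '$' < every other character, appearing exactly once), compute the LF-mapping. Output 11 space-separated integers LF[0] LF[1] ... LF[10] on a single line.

Answer: 4 5 6 7 9 8 10 1 2 3 0

Derivation:
Char counts: '$':1, 'u':3, 'v':5, 'w':2
C (first-col start): C('$')=0, C('u')=1, C('v')=4, C('w')=9
L[0]='v': occ=0, LF[0]=C('v')+0=4+0=4
L[1]='v': occ=1, LF[1]=C('v')+1=4+1=5
L[2]='v': occ=2, LF[2]=C('v')+2=4+2=6
L[3]='v': occ=3, LF[3]=C('v')+3=4+3=7
L[4]='w': occ=0, LF[4]=C('w')+0=9+0=9
L[5]='v': occ=4, LF[5]=C('v')+4=4+4=8
L[6]='w': occ=1, LF[6]=C('w')+1=9+1=10
L[7]='u': occ=0, LF[7]=C('u')+0=1+0=1
L[8]='u': occ=1, LF[8]=C('u')+1=1+1=2
L[9]='u': occ=2, LF[9]=C('u')+2=1+2=3
L[10]='$': occ=0, LF[10]=C('$')+0=0+0=0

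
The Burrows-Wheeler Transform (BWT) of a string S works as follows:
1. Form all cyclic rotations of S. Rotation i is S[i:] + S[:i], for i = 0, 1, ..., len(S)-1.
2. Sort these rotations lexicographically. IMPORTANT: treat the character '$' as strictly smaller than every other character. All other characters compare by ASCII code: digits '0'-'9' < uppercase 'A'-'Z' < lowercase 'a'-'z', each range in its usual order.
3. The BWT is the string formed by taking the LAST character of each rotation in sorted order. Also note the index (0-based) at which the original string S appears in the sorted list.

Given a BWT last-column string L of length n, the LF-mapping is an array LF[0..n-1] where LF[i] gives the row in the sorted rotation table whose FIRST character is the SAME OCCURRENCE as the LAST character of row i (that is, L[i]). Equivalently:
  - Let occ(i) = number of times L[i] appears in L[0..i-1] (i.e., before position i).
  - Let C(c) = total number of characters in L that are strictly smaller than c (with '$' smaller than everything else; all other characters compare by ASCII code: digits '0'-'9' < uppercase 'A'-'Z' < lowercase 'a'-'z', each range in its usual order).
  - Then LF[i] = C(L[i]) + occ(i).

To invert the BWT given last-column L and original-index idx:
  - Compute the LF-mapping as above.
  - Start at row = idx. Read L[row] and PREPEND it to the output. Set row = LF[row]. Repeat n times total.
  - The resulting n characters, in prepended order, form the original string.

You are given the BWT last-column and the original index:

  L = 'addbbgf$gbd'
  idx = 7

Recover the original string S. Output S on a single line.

Answer: dgfdbbbgda$

Derivation:
LF mapping: 1 5 6 2 3 9 8 0 10 4 7
Walk LF starting at row 7, prepending L[row]:
  step 1: row=7, L[7]='$', prepend. Next row=LF[7]=0
  step 2: row=0, L[0]='a', prepend. Next row=LF[0]=1
  step 3: row=1, L[1]='d', prepend. Next row=LF[1]=5
  step 4: row=5, L[5]='g', prepend. Next row=LF[5]=9
  step 5: row=9, L[9]='b', prepend. Next row=LF[9]=4
  step 6: row=4, L[4]='b', prepend. Next row=LF[4]=3
  step 7: row=3, L[3]='b', prepend. Next row=LF[3]=2
  step 8: row=2, L[2]='d', prepend. Next row=LF[2]=6
  step 9: row=6, L[6]='f', prepend. Next row=LF[6]=8
  step 10: row=8, L[8]='g', prepend. Next row=LF[8]=10
  step 11: row=10, L[10]='d', prepend. Next row=LF[10]=7
Reversed output: dgfdbbbgda$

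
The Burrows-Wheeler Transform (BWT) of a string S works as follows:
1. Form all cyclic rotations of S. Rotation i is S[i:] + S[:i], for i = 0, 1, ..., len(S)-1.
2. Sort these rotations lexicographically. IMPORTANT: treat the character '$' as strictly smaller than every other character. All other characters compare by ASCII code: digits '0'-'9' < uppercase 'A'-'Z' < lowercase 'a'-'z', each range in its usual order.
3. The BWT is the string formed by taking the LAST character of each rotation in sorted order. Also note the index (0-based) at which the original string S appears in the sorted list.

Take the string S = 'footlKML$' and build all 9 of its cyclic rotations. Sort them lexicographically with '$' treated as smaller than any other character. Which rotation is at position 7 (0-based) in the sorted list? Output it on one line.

All 9 rotations (rotation i = S[i:]+S[:i]):
  rot[0] = footlKML$
  rot[1] = ootlKML$f
  rot[2] = otlKML$fo
  rot[3] = tlKML$foo
  rot[4] = lKML$foot
  rot[5] = KML$footl
  rot[6] = ML$footlK
  rot[7] = L$footlKM
  rot[8] = $footlKML
Sorted (with $ < everything):
  sorted[0] = $footlKML
  sorted[1] = KML$footl
  sorted[2] = L$footlKM
  sorted[3] = ML$footlK
  sorted[4] = footlKML$
  sorted[5] = lKML$foot
  sorted[6] = ootlKML$f
  sorted[7] = otlKML$fo
  sorted[8] = tlKML$foo
sorted[7] = otlKML$fo

Answer: otlKML$fo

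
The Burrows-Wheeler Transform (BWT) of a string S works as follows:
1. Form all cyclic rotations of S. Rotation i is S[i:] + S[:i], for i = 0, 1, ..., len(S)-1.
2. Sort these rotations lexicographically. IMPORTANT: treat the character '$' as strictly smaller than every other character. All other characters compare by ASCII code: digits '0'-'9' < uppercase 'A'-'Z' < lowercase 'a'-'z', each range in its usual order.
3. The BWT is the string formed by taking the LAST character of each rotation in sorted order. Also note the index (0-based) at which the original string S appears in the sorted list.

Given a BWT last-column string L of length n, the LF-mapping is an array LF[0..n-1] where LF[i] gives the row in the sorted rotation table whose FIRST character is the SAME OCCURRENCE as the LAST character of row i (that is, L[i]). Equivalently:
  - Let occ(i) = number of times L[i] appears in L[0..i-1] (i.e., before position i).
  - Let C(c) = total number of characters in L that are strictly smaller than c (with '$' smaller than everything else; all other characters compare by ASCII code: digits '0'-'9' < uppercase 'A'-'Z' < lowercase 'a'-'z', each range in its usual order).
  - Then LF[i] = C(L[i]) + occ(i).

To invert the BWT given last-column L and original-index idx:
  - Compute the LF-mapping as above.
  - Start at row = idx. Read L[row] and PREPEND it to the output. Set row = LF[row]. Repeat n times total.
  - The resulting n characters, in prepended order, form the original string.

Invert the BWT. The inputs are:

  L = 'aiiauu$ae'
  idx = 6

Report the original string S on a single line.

Answer: iaaueuia$

Derivation:
LF mapping: 1 5 6 2 7 8 0 3 4
Walk LF starting at row 6, prepending L[row]:
  step 1: row=6, L[6]='$', prepend. Next row=LF[6]=0
  step 2: row=0, L[0]='a', prepend. Next row=LF[0]=1
  step 3: row=1, L[1]='i', prepend. Next row=LF[1]=5
  step 4: row=5, L[5]='u', prepend. Next row=LF[5]=8
  step 5: row=8, L[8]='e', prepend. Next row=LF[8]=4
  step 6: row=4, L[4]='u', prepend. Next row=LF[4]=7
  step 7: row=7, L[7]='a', prepend. Next row=LF[7]=3
  step 8: row=3, L[3]='a', prepend. Next row=LF[3]=2
  step 9: row=2, L[2]='i', prepend. Next row=LF[2]=6
Reversed output: iaaueuia$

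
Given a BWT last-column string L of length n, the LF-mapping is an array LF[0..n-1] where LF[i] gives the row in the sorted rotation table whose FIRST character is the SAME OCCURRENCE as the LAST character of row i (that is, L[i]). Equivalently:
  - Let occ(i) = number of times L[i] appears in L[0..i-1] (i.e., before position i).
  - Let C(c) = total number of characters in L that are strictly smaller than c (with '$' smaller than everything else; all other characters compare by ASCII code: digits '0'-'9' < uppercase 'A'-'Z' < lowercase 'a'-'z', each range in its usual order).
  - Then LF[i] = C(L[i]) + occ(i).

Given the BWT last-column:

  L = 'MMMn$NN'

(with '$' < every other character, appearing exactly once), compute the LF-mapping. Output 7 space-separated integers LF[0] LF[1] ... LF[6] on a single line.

Answer: 1 2 3 6 0 4 5

Derivation:
Char counts: '$':1, 'M':3, 'N':2, 'n':1
C (first-col start): C('$')=0, C('M')=1, C('N')=4, C('n')=6
L[0]='M': occ=0, LF[0]=C('M')+0=1+0=1
L[1]='M': occ=1, LF[1]=C('M')+1=1+1=2
L[2]='M': occ=2, LF[2]=C('M')+2=1+2=3
L[3]='n': occ=0, LF[3]=C('n')+0=6+0=6
L[4]='$': occ=0, LF[4]=C('$')+0=0+0=0
L[5]='N': occ=0, LF[5]=C('N')+0=4+0=4
L[6]='N': occ=1, LF[6]=C('N')+1=4+1=5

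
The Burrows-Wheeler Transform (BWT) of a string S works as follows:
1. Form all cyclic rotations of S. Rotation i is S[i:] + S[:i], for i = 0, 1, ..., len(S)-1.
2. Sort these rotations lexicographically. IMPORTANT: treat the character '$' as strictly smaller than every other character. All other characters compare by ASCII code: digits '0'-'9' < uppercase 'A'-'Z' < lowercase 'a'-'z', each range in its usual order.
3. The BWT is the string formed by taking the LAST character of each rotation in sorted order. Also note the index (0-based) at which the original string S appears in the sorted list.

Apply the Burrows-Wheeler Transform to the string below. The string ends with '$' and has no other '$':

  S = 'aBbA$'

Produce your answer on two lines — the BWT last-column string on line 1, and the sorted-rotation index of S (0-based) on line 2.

All 5 rotations (rotation i = S[i:]+S[:i]):
  rot[0] = aBbA$
  rot[1] = BbA$a
  rot[2] = bA$aB
  rot[3] = A$aBb
  rot[4] = $aBbA
Sorted (with $ < everything):
  sorted[0] = $aBbA  (last char: 'A')
  sorted[1] = A$aBb  (last char: 'b')
  sorted[2] = BbA$a  (last char: 'a')
  sorted[3] = aBbA$  (last char: '$')
  sorted[4] = bA$aB  (last char: 'B')
Last column: Aba$B
Original string S is at sorted index 3

Answer: Aba$B
3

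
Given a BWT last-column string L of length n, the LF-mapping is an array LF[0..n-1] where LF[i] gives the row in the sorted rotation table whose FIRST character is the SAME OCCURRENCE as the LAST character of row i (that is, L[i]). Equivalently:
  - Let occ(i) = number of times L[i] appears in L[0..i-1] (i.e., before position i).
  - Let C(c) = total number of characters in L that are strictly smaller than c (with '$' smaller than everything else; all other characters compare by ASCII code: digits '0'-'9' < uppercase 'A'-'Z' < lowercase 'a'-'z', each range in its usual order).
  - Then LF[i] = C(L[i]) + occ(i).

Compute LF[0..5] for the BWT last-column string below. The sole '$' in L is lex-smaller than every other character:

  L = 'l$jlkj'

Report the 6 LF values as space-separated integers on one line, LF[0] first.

Answer: 4 0 1 5 3 2

Derivation:
Char counts: '$':1, 'j':2, 'k':1, 'l':2
C (first-col start): C('$')=0, C('j')=1, C('k')=3, C('l')=4
L[0]='l': occ=0, LF[0]=C('l')+0=4+0=4
L[1]='$': occ=0, LF[1]=C('$')+0=0+0=0
L[2]='j': occ=0, LF[2]=C('j')+0=1+0=1
L[3]='l': occ=1, LF[3]=C('l')+1=4+1=5
L[4]='k': occ=0, LF[4]=C('k')+0=3+0=3
L[5]='j': occ=1, LF[5]=C('j')+1=1+1=2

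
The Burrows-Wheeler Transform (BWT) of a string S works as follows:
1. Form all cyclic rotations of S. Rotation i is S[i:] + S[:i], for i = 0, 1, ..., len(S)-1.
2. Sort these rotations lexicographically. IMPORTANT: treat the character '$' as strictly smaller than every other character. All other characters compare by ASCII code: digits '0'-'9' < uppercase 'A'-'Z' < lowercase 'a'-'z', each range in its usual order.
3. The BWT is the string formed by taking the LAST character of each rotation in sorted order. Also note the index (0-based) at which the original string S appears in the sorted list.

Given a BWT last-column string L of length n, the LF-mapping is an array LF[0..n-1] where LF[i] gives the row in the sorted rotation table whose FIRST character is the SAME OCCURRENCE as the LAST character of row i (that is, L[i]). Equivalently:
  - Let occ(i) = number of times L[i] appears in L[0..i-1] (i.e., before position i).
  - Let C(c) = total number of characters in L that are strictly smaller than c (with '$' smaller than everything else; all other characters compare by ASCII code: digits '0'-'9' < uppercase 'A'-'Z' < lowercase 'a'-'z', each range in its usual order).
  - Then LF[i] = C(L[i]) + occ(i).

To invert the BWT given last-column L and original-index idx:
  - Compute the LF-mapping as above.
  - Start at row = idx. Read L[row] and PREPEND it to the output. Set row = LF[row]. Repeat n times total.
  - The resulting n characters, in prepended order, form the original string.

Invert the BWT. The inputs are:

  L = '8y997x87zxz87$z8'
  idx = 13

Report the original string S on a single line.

Answer: z978zzx88x97y78$

Derivation:
LF mapping: 4 12 8 9 1 10 5 2 13 11 14 6 3 0 15 7
Walk LF starting at row 13, prepending L[row]:
  step 1: row=13, L[13]='$', prepend. Next row=LF[13]=0
  step 2: row=0, L[0]='8', prepend. Next row=LF[0]=4
  step 3: row=4, L[4]='7', prepend. Next row=LF[4]=1
  step 4: row=1, L[1]='y', prepend. Next row=LF[1]=12
  step 5: row=12, L[12]='7', prepend. Next row=LF[12]=3
  step 6: row=3, L[3]='9', prepend. Next row=LF[3]=9
  step 7: row=9, L[9]='x', prepend. Next row=LF[9]=11
  step 8: row=11, L[11]='8', prepend. Next row=LF[11]=6
  step 9: row=6, L[6]='8', prepend. Next row=LF[6]=5
  step 10: row=5, L[5]='x', prepend. Next row=LF[5]=10
  step 11: row=10, L[10]='z', prepend. Next row=LF[10]=14
  step 12: row=14, L[14]='z', prepend. Next row=LF[14]=15
  step 13: row=15, L[15]='8', prepend. Next row=LF[15]=7
  step 14: row=7, L[7]='7', prepend. Next row=LF[7]=2
  step 15: row=2, L[2]='9', prepend. Next row=LF[2]=8
  step 16: row=8, L[8]='z', prepend. Next row=LF[8]=13
Reversed output: z978zzx88x97y78$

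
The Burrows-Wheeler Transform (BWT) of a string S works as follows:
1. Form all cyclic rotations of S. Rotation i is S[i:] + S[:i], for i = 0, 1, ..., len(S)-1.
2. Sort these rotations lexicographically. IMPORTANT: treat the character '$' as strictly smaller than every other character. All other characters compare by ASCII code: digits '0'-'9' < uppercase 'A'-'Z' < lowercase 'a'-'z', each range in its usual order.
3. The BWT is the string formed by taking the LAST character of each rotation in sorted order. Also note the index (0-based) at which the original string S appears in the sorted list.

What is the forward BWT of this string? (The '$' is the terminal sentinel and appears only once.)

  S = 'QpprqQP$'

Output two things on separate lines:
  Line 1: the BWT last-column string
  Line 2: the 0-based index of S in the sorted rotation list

Answer: PQq$Qprp
3

Derivation:
All 8 rotations (rotation i = S[i:]+S[:i]):
  rot[0] = QpprqQP$
  rot[1] = pprqQP$Q
  rot[2] = prqQP$Qp
  rot[3] = rqQP$Qpp
  rot[4] = qQP$Qppr
  rot[5] = QP$Qpprq
  rot[6] = P$QpprqQ
  rot[7] = $QpprqQP
Sorted (with $ < everything):
  sorted[0] = $QpprqQP  (last char: 'P')
  sorted[1] = P$QpprqQ  (last char: 'Q')
  sorted[2] = QP$Qpprq  (last char: 'q')
  sorted[3] = QpprqQP$  (last char: '$')
  sorted[4] = pprqQP$Q  (last char: 'Q')
  sorted[5] = prqQP$Qp  (last char: 'p')
  sorted[6] = qQP$Qppr  (last char: 'r')
  sorted[7] = rqQP$Qpp  (last char: 'p')
Last column: PQq$Qprp
Original string S is at sorted index 3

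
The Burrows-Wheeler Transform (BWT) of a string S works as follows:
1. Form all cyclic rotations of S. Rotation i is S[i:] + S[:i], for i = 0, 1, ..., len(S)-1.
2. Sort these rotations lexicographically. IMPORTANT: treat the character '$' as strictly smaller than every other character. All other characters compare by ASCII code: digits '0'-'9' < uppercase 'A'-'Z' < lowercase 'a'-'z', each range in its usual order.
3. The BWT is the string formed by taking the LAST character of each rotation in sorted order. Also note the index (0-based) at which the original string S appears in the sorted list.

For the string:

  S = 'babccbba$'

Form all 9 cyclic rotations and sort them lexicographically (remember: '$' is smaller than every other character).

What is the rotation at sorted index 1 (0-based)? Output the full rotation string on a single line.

Answer: a$babccbb

Derivation:
All 9 rotations (rotation i = S[i:]+S[:i]):
  rot[0] = babccbba$
  rot[1] = abccbba$b
  rot[2] = bccbba$ba
  rot[3] = ccbba$bab
  rot[4] = cbba$babc
  rot[5] = bba$babcc
  rot[6] = ba$babccb
  rot[7] = a$babccbb
  rot[8] = $babccbba
Sorted (with $ < everything):
  sorted[0] = $babccbba
  sorted[1] = a$babccbb
  sorted[2] = abccbba$b
  sorted[3] = ba$babccb
  sorted[4] = babccbba$
  sorted[5] = bba$babcc
  sorted[6] = bccbba$ba
  sorted[7] = cbba$babc
  sorted[8] = ccbba$bab
sorted[1] = a$babccbb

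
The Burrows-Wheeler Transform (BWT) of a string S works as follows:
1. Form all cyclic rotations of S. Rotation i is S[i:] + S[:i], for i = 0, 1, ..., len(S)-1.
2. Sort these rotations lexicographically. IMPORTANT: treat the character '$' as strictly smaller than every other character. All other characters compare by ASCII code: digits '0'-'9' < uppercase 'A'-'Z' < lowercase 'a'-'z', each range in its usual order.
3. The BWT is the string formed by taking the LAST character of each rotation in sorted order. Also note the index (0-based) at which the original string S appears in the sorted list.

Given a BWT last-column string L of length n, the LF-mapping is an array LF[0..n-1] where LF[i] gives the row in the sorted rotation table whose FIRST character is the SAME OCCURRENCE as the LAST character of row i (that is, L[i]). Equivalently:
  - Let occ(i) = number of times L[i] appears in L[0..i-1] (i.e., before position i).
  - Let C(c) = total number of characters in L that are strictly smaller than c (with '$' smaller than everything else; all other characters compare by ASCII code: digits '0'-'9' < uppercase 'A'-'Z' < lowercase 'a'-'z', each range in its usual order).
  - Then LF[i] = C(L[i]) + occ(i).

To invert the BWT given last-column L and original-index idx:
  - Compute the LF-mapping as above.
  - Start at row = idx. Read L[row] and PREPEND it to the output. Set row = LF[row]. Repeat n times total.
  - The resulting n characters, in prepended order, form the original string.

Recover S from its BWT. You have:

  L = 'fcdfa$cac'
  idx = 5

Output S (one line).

LF mapping: 7 3 6 8 1 0 4 2 5
Walk LF starting at row 5, prepending L[row]:
  step 1: row=5, L[5]='$', prepend. Next row=LF[5]=0
  step 2: row=0, L[0]='f', prepend. Next row=LF[0]=7
  step 3: row=7, L[7]='a', prepend. Next row=LF[7]=2
  step 4: row=2, L[2]='d', prepend. Next row=LF[2]=6
  step 5: row=6, L[6]='c', prepend. Next row=LF[6]=4
  step 6: row=4, L[4]='a', prepend. Next row=LF[4]=1
  step 7: row=1, L[1]='c', prepend. Next row=LF[1]=3
  step 8: row=3, L[3]='f', prepend. Next row=LF[3]=8
  step 9: row=8, L[8]='c', prepend. Next row=LF[8]=5
Reversed output: cfcacdaf$

Answer: cfcacdaf$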